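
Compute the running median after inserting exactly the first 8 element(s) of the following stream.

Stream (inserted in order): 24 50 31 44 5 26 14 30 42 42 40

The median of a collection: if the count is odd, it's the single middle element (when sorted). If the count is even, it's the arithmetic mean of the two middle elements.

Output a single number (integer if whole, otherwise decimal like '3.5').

Answer: 28

Derivation:
Step 1: insert 24 -> lo=[24] (size 1, max 24) hi=[] (size 0) -> median=24
Step 2: insert 50 -> lo=[24] (size 1, max 24) hi=[50] (size 1, min 50) -> median=37
Step 3: insert 31 -> lo=[24, 31] (size 2, max 31) hi=[50] (size 1, min 50) -> median=31
Step 4: insert 44 -> lo=[24, 31] (size 2, max 31) hi=[44, 50] (size 2, min 44) -> median=37.5
Step 5: insert 5 -> lo=[5, 24, 31] (size 3, max 31) hi=[44, 50] (size 2, min 44) -> median=31
Step 6: insert 26 -> lo=[5, 24, 26] (size 3, max 26) hi=[31, 44, 50] (size 3, min 31) -> median=28.5
Step 7: insert 14 -> lo=[5, 14, 24, 26] (size 4, max 26) hi=[31, 44, 50] (size 3, min 31) -> median=26
Step 8: insert 30 -> lo=[5, 14, 24, 26] (size 4, max 26) hi=[30, 31, 44, 50] (size 4, min 30) -> median=28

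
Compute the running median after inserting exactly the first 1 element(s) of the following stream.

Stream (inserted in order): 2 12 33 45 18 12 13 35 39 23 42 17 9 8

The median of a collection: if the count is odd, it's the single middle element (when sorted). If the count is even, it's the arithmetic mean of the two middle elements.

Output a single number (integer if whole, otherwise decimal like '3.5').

Step 1: insert 2 -> lo=[2] (size 1, max 2) hi=[] (size 0) -> median=2

Answer: 2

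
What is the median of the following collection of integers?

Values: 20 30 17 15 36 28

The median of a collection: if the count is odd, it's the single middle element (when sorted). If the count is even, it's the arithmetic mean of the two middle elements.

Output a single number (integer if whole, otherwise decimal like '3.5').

Step 1: insert 20 -> lo=[20] (size 1, max 20) hi=[] (size 0) -> median=20
Step 2: insert 30 -> lo=[20] (size 1, max 20) hi=[30] (size 1, min 30) -> median=25
Step 3: insert 17 -> lo=[17, 20] (size 2, max 20) hi=[30] (size 1, min 30) -> median=20
Step 4: insert 15 -> lo=[15, 17] (size 2, max 17) hi=[20, 30] (size 2, min 20) -> median=18.5
Step 5: insert 36 -> lo=[15, 17, 20] (size 3, max 20) hi=[30, 36] (size 2, min 30) -> median=20
Step 6: insert 28 -> lo=[15, 17, 20] (size 3, max 20) hi=[28, 30, 36] (size 3, min 28) -> median=24

Answer: 24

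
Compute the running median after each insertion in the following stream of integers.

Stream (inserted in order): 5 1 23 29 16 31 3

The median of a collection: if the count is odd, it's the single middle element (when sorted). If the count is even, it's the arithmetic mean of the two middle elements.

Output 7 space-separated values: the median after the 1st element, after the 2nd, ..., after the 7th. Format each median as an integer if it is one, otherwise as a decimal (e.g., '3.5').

Step 1: insert 5 -> lo=[5] (size 1, max 5) hi=[] (size 0) -> median=5
Step 2: insert 1 -> lo=[1] (size 1, max 1) hi=[5] (size 1, min 5) -> median=3
Step 3: insert 23 -> lo=[1, 5] (size 2, max 5) hi=[23] (size 1, min 23) -> median=5
Step 4: insert 29 -> lo=[1, 5] (size 2, max 5) hi=[23, 29] (size 2, min 23) -> median=14
Step 5: insert 16 -> lo=[1, 5, 16] (size 3, max 16) hi=[23, 29] (size 2, min 23) -> median=16
Step 6: insert 31 -> lo=[1, 5, 16] (size 3, max 16) hi=[23, 29, 31] (size 3, min 23) -> median=19.5
Step 7: insert 3 -> lo=[1, 3, 5, 16] (size 4, max 16) hi=[23, 29, 31] (size 3, min 23) -> median=16

Answer: 5 3 5 14 16 19.5 16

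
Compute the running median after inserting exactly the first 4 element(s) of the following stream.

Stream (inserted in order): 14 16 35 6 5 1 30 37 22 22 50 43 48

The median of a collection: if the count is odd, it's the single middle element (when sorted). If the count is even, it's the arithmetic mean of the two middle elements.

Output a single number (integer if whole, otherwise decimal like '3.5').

Step 1: insert 14 -> lo=[14] (size 1, max 14) hi=[] (size 0) -> median=14
Step 2: insert 16 -> lo=[14] (size 1, max 14) hi=[16] (size 1, min 16) -> median=15
Step 3: insert 35 -> lo=[14, 16] (size 2, max 16) hi=[35] (size 1, min 35) -> median=16
Step 4: insert 6 -> lo=[6, 14] (size 2, max 14) hi=[16, 35] (size 2, min 16) -> median=15

Answer: 15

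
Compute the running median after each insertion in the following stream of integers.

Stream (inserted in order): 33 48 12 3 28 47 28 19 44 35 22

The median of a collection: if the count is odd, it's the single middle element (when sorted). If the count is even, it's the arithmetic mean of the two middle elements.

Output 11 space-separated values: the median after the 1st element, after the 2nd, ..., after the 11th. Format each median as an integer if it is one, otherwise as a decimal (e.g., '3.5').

Step 1: insert 33 -> lo=[33] (size 1, max 33) hi=[] (size 0) -> median=33
Step 2: insert 48 -> lo=[33] (size 1, max 33) hi=[48] (size 1, min 48) -> median=40.5
Step 3: insert 12 -> lo=[12, 33] (size 2, max 33) hi=[48] (size 1, min 48) -> median=33
Step 4: insert 3 -> lo=[3, 12] (size 2, max 12) hi=[33, 48] (size 2, min 33) -> median=22.5
Step 5: insert 28 -> lo=[3, 12, 28] (size 3, max 28) hi=[33, 48] (size 2, min 33) -> median=28
Step 6: insert 47 -> lo=[3, 12, 28] (size 3, max 28) hi=[33, 47, 48] (size 3, min 33) -> median=30.5
Step 7: insert 28 -> lo=[3, 12, 28, 28] (size 4, max 28) hi=[33, 47, 48] (size 3, min 33) -> median=28
Step 8: insert 19 -> lo=[3, 12, 19, 28] (size 4, max 28) hi=[28, 33, 47, 48] (size 4, min 28) -> median=28
Step 9: insert 44 -> lo=[3, 12, 19, 28, 28] (size 5, max 28) hi=[33, 44, 47, 48] (size 4, min 33) -> median=28
Step 10: insert 35 -> lo=[3, 12, 19, 28, 28] (size 5, max 28) hi=[33, 35, 44, 47, 48] (size 5, min 33) -> median=30.5
Step 11: insert 22 -> lo=[3, 12, 19, 22, 28, 28] (size 6, max 28) hi=[33, 35, 44, 47, 48] (size 5, min 33) -> median=28

Answer: 33 40.5 33 22.5 28 30.5 28 28 28 30.5 28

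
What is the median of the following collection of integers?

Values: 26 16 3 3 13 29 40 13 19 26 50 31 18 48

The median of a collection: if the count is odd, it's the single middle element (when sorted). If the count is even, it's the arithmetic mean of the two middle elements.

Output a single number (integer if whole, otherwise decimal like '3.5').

Answer: 22.5

Derivation:
Step 1: insert 26 -> lo=[26] (size 1, max 26) hi=[] (size 0) -> median=26
Step 2: insert 16 -> lo=[16] (size 1, max 16) hi=[26] (size 1, min 26) -> median=21
Step 3: insert 3 -> lo=[3, 16] (size 2, max 16) hi=[26] (size 1, min 26) -> median=16
Step 4: insert 3 -> lo=[3, 3] (size 2, max 3) hi=[16, 26] (size 2, min 16) -> median=9.5
Step 5: insert 13 -> lo=[3, 3, 13] (size 3, max 13) hi=[16, 26] (size 2, min 16) -> median=13
Step 6: insert 29 -> lo=[3, 3, 13] (size 3, max 13) hi=[16, 26, 29] (size 3, min 16) -> median=14.5
Step 7: insert 40 -> lo=[3, 3, 13, 16] (size 4, max 16) hi=[26, 29, 40] (size 3, min 26) -> median=16
Step 8: insert 13 -> lo=[3, 3, 13, 13] (size 4, max 13) hi=[16, 26, 29, 40] (size 4, min 16) -> median=14.5
Step 9: insert 19 -> lo=[3, 3, 13, 13, 16] (size 5, max 16) hi=[19, 26, 29, 40] (size 4, min 19) -> median=16
Step 10: insert 26 -> lo=[3, 3, 13, 13, 16] (size 5, max 16) hi=[19, 26, 26, 29, 40] (size 5, min 19) -> median=17.5
Step 11: insert 50 -> lo=[3, 3, 13, 13, 16, 19] (size 6, max 19) hi=[26, 26, 29, 40, 50] (size 5, min 26) -> median=19
Step 12: insert 31 -> lo=[3, 3, 13, 13, 16, 19] (size 6, max 19) hi=[26, 26, 29, 31, 40, 50] (size 6, min 26) -> median=22.5
Step 13: insert 18 -> lo=[3, 3, 13, 13, 16, 18, 19] (size 7, max 19) hi=[26, 26, 29, 31, 40, 50] (size 6, min 26) -> median=19
Step 14: insert 48 -> lo=[3, 3, 13, 13, 16, 18, 19] (size 7, max 19) hi=[26, 26, 29, 31, 40, 48, 50] (size 7, min 26) -> median=22.5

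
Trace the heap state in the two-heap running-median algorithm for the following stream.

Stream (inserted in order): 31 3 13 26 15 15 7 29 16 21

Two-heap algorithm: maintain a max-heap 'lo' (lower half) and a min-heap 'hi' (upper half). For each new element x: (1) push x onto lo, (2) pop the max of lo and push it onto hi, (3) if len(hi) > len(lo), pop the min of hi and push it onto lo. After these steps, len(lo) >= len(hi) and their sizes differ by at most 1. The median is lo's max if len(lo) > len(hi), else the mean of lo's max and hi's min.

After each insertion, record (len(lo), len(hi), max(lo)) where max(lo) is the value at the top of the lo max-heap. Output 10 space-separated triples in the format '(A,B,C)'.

Step 1: insert 31 -> lo=[31] hi=[] -> (len(lo)=1, len(hi)=0, max(lo)=31)
Step 2: insert 3 -> lo=[3] hi=[31] -> (len(lo)=1, len(hi)=1, max(lo)=3)
Step 3: insert 13 -> lo=[3, 13] hi=[31] -> (len(lo)=2, len(hi)=1, max(lo)=13)
Step 4: insert 26 -> lo=[3, 13] hi=[26, 31] -> (len(lo)=2, len(hi)=2, max(lo)=13)
Step 5: insert 15 -> lo=[3, 13, 15] hi=[26, 31] -> (len(lo)=3, len(hi)=2, max(lo)=15)
Step 6: insert 15 -> lo=[3, 13, 15] hi=[15, 26, 31] -> (len(lo)=3, len(hi)=3, max(lo)=15)
Step 7: insert 7 -> lo=[3, 7, 13, 15] hi=[15, 26, 31] -> (len(lo)=4, len(hi)=3, max(lo)=15)
Step 8: insert 29 -> lo=[3, 7, 13, 15] hi=[15, 26, 29, 31] -> (len(lo)=4, len(hi)=4, max(lo)=15)
Step 9: insert 16 -> lo=[3, 7, 13, 15, 15] hi=[16, 26, 29, 31] -> (len(lo)=5, len(hi)=4, max(lo)=15)
Step 10: insert 21 -> lo=[3, 7, 13, 15, 15] hi=[16, 21, 26, 29, 31] -> (len(lo)=5, len(hi)=5, max(lo)=15)

Answer: (1,0,31) (1,1,3) (2,1,13) (2,2,13) (3,2,15) (3,3,15) (4,3,15) (4,4,15) (5,4,15) (5,5,15)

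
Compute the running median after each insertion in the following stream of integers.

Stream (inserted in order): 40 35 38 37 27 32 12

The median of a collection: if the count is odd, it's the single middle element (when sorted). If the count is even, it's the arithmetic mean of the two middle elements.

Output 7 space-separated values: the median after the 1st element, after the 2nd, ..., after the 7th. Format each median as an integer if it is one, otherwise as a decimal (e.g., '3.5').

Answer: 40 37.5 38 37.5 37 36 35

Derivation:
Step 1: insert 40 -> lo=[40] (size 1, max 40) hi=[] (size 0) -> median=40
Step 2: insert 35 -> lo=[35] (size 1, max 35) hi=[40] (size 1, min 40) -> median=37.5
Step 3: insert 38 -> lo=[35, 38] (size 2, max 38) hi=[40] (size 1, min 40) -> median=38
Step 4: insert 37 -> lo=[35, 37] (size 2, max 37) hi=[38, 40] (size 2, min 38) -> median=37.5
Step 5: insert 27 -> lo=[27, 35, 37] (size 3, max 37) hi=[38, 40] (size 2, min 38) -> median=37
Step 6: insert 32 -> lo=[27, 32, 35] (size 3, max 35) hi=[37, 38, 40] (size 3, min 37) -> median=36
Step 7: insert 12 -> lo=[12, 27, 32, 35] (size 4, max 35) hi=[37, 38, 40] (size 3, min 37) -> median=35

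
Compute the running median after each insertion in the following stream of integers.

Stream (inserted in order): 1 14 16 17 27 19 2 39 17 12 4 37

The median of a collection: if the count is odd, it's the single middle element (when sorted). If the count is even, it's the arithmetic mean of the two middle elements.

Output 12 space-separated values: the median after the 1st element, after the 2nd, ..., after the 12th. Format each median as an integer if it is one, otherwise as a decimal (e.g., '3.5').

Answer: 1 7.5 14 15 16 16.5 16 16.5 17 16.5 16 16.5

Derivation:
Step 1: insert 1 -> lo=[1] (size 1, max 1) hi=[] (size 0) -> median=1
Step 2: insert 14 -> lo=[1] (size 1, max 1) hi=[14] (size 1, min 14) -> median=7.5
Step 3: insert 16 -> lo=[1, 14] (size 2, max 14) hi=[16] (size 1, min 16) -> median=14
Step 4: insert 17 -> lo=[1, 14] (size 2, max 14) hi=[16, 17] (size 2, min 16) -> median=15
Step 5: insert 27 -> lo=[1, 14, 16] (size 3, max 16) hi=[17, 27] (size 2, min 17) -> median=16
Step 6: insert 19 -> lo=[1, 14, 16] (size 3, max 16) hi=[17, 19, 27] (size 3, min 17) -> median=16.5
Step 7: insert 2 -> lo=[1, 2, 14, 16] (size 4, max 16) hi=[17, 19, 27] (size 3, min 17) -> median=16
Step 8: insert 39 -> lo=[1, 2, 14, 16] (size 4, max 16) hi=[17, 19, 27, 39] (size 4, min 17) -> median=16.5
Step 9: insert 17 -> lo=[1, 2, 14, 16, 17] (size 5, max 17) hi=[17, 19, 27, 39] (size 4, min 17) -> median=17
Step 10: insert 12 -> lo=[1, 2, 12, 14, 16] (size 5, max 16) hi=[17, 17, 19, 27, 39] (size 5, min 17) -> median=16.5
Step 11: insert 4 -> lo=[1, 2, 4, 12, 14, 16] (size 6, max 16) hi=[17, 17, 19, 27, 39] (size 5, min 17) -> median=16
Step 12: insert 37 -> lo=[1, 2, 4, 12, 14, 16] (size 6, max 16) hi=[17, 17, 19, 27, 37, 39] (size 6, min 17) -> median=16.5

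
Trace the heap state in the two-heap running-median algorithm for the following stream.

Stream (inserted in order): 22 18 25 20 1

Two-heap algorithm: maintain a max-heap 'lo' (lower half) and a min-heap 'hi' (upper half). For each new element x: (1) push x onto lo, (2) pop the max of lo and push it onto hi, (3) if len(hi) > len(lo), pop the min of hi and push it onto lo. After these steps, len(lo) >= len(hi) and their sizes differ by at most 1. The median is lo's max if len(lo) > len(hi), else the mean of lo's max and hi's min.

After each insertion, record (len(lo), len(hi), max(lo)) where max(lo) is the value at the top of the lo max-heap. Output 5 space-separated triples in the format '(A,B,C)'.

Answer: (1,0,22) (1,1,18) (2,1,22) (2,2,20) (3,2,20)

Derivation:
Step 1: insert 22 -> lo=[22] hi=[] -> (len(lo)=1, len(hi)=0, max(lo)=22)
Step 2: insert 18 -> lo=[18] hi=[22] -> (len(lo)=1, len(hi)=1, max(lo)=18)
Step 3: insert 25 -> lo=[18, 22] hi=[25] -> (len(lo)=2, len(hi)=1, max(lo)=22)
Step 4: insert 20 -> lo=[18, 20] hi=[22, 25] -> (len(lo)=2, len(hi)=2, max(lo)=20)
Step 5: insert 1 -> lo=[1, 18, 20] hi=[22, 25] -> (len(lo)=3, len(hi)=2, max(lo)=20)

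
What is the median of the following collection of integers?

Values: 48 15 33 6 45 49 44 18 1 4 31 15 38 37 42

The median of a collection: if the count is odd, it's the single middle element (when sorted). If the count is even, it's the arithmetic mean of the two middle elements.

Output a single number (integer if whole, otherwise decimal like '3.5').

Step 1: insert 48 -> lo=[48] (size 1, max 48) hi=[] (size 0) -> median=48
Step 2: insert 15 -> lo=[15] (size 1, max 15) hi=[48] (size 1, min 48) -> median=31.5
Step 3: insert 33 -> lo=[15, 33] (size 2, max 33) hi=[48] (size 1, min 48) -> median=33
Step 4: insert 6 -> lo=[6, 15] (size 2, max 15) hi=[33, 48] (size 2, min 33) -> median=24
Step 5: insert 45 -> lo=[6, 15, 33] (size 3, max 33) hi=[45, 48] (size 2, min 45) -> median=33
Step 6: insert 49 -> lo=[6, 15, 33] (size 3, max 33) hi=[45, 48, 49] (size 3, min 45) -> median=39
Step 7: insert 44 -> lo=[6, 15, 33, 44] (size 4, max 44) hi=[45, 48, 49] (size 3, min 45) -> median=44
Step 8: insert 18 -> lo=[6, 15, 18, 33] (size 4, max 33) hi=[44, 45, 48, 49] (size 4, min 44) -> median=38.5
Step 9: insert 1 -> lo=[1, 6, 15, 18, 33] (size 5, max 33) hi=[44, 45, 48, 49] (size 4, min 44) -> median=33
Step 10: insert 4 -> lo=[1, 4, 6, 15, 18] (size 5, max 18) hi=[33, 44, 45, 48, 49] (size 5, min 33) -> median=25.5
Step 11: insert 31 -> lo=[1, 4, 6, 15, 18, 31] (size 6, max 31) hi=[33, 44, 45, 48, 49] (size 5, min 33) -> median=31
Step 12: insert 15 -> lo=[1, 4, 6, 15, 15, 18] (size 6, max 18) hi=[31, 33, 44, 45, 48, 49] (size 6, min 31) -> median=24.5
Step 13: insert 38 -> lo=[1, 4, 6, 15, 15, 18, 31] (size 7, max 31) hi=[33, 38, 44, 45, 48, 49] (size 6, min 33) -> median=31
Step 14: insert 37 -> lo=[1, 4, 6, 15, 15, 18, 31] (size 7, max 31) hi=[33, 37, 38, 44, 45, 48, 49] (size 7, min 33) -> median=32
Step 15: insert 42 -> lo=[1, 4, 6, 15, 15, 18, 31, 33] (size 8, max 33) hi=[37, 38, 42, 44, 45, 48, 49] (size 7, min 37) -> median=33

Answer: 33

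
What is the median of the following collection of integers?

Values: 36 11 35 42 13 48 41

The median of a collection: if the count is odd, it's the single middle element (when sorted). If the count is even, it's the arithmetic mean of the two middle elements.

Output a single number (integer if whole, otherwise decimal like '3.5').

Step 1: insert 36 -> lo=[36] (size 1, max 36) hi=[] (size 0) -> median=36
Step 2: insert 11 -> lo=[11] (size 1, max 11) hi=[36] (size 1, min 36) -> median=23.5
Step 3: insert 35 -> lo=[11, 35] (size 2, max 35) hi=[36] (size 1, min 36) -> median=35
Step 4: insert 42 -> lo=[11, 35] (size 2, max 35) hi=[36, 42] (size 2, min 36) -> median=35.5
Step 5: insert 13 -> lo=[11, 13, 35] (size 3, max 35) hi=[36, 42] (size 2, min 36) -> median=35
Step 6: insert 48 -> lo=[11, 13, 35] (size 3, max 35) hi=[36, 42, 48] (size 3, min 36) -> median=35.5
Step 7: insert 41 -> lo=[11, 13, 35, 36] (size 4, max 36) hi=[41, 42, 48] (size 3, min 41) -> median=36

Answer: 36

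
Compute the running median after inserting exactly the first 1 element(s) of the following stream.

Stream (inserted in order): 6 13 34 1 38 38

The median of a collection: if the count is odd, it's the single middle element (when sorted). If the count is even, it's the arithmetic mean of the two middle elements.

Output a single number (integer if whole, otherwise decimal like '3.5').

Step 1: insert 6 -> lo=[6] (size 1, max 6) hi=[] (size 0) -> median=6

Answer: 6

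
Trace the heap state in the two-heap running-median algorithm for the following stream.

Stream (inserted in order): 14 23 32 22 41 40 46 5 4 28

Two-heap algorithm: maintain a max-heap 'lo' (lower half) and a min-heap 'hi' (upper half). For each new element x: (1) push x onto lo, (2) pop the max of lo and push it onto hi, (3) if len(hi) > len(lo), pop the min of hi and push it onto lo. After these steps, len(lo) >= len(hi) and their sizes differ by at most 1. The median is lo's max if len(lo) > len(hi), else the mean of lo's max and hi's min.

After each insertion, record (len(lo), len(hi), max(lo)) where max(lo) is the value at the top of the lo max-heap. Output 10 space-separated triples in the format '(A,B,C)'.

Answer: (1,0,14) (1,1,14) (2,1,23) (2,2,22) (3,2,23) (3,3,23) (4,3,32) (4,4,23) (5,4,23) (5,5,23)

Derivation:
Step 1: insert 14 -> lo=[14] hi=[] -> (len(lo)=1, len(hi)=0, max(lo)=14)
Step 2: insert 23 -> lo=[14] hi=[23] -> (len(lo)=1, len(hi)=1, max(lo)=14)
Step 3: insert 32 -> lo=[14, 23] hi=[32] -> (len(lo)=2, len(hi)=1, max(lo)=23)
Step 4: insert 22 -> lo=[14, 22] hi=[23, 32] -> (len(lo)=2, len(hi)=2, max(lo)=22)
Step 5: insert 41 -> lo=[14, 22, 23] hi=[32, 41] -> (len(lo)=3, len(hi)=2, max(lo)=23)
Step 6: insert 40 -> lo=[14, 22, 23] hi=[32, 40, 41] -> (len(lo)=3, len(hi)=3, max(lo)=23)
Step 7: insert 46 -> lo=[14, 22, 23, 32] hi=[40, 41, 46] -> (len(lo)=4, len(hi)=3, max(lo)=32)
Step 8: insert 5 -> lo=[5, 14, 22, 23] hi=[32, 40, 41, 46] -> (len(lo)=4, len(hi)=4, max(lo)=23)
Step 9: insert 4 -> lo=[4, 5, 14, 22, 23] hi=[32, 40, 41, 46] -> (len(lo)=5, len(hi)=4, max(lo)=23)
Step 10: insert 28 -> lo=[4, 5, 14, 22, 23] hi=[28, 32, 40, 41, 46] -> (len(lo)=5, len(hi)=5, max(lo)=23)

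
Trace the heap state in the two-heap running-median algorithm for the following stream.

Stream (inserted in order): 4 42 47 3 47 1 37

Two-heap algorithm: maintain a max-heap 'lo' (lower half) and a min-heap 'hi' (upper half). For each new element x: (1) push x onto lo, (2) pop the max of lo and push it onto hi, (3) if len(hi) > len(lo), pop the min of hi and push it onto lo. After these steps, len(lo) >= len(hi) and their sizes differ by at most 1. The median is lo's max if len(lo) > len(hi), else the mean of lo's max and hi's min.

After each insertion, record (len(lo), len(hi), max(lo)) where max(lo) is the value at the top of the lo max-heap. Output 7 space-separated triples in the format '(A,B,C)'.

Answer: (1,0,4) (1,1,4) (2,1,42) (2,2,4) (3,2,42) (3,3,4) (4,3,37)

Derivation:
Step 1: insert 4 -> lo=[4] hi=[] -> (len(lo)=1, len(hi)=0, max(lo)=4)
Step 2: insert 42 -> lo=[4] hi=[42] -> (len(lo)=1, len(hi)=1, max(lo)=4)
Step 3: insert 47 -> lo=[4, 42] hi=[47] -> (len(lo)=2, len(hi)=1, max(lo)=42)
Step 4: insert 3 -> lo=[3, 4] hi=[42, 47] -> (len(lo)=2, len(hi)=2, max(lo)=4)
Step 5: insert 47 -> lo=[3, 4, 42] hi=[47, 47] -> (len(lo)=3, len(hi)=2, max(lo)=42)
Step 6: insert 1 -> lo=[1, 3, 4] hi=[42, 47, 47] -> (len(lo)=3, len(hi)=3, max(lo)=4)
Step 7: insert 37 -> lo=[1, 3, 4, 37] hi=[42, 47, 47] -> (len(lo)=4, len(hi)=3, max(lo)=37)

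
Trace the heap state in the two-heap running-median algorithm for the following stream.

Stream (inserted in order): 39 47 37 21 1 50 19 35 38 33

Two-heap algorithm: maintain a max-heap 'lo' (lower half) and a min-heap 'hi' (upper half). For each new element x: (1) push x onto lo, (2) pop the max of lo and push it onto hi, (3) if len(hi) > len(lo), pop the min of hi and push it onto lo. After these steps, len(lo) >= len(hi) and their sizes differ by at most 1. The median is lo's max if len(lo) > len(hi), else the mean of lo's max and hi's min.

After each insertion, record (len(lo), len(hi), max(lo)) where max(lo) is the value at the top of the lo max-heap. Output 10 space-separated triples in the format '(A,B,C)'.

Step 1: insert 39 -> lo=[39] hi=[] -> (len(lo)=1, len(hi)=0, max(lo)=39)
Step 2: insert 47 -> lo=[39] hi=[47] -> (len(lo)=1, len(hi)=1, max(lo)=39)
Step 3: insert 37 -> lo=[37, 39] hi=[47] -> (len(lo)=2, len(hi)=1, max(lo)=39)
Step 4: insert 21 -> lo=[21, 37] hi=[39, 47] -> (len(lo)=2, len(hi)=2, max(lo)=37)
Step 5: insert 1 -> lo=[1, 21, 37] hi=[39, 47] -> (len(lo)=3, len(hi)=2, max(lo)=37)
Step 6: insert 50 -> lo=[1, 21, 37] hi=[39, 47, 50] -> (len(lo)=3, len(hi)=3, max(lo)=37)
Step 7: insert 19 -> lo=[1, 19, 21, 37] hi=[39, 47, 50] -> (len(lo)=4, len(hi)=3, max(lo)=37)
Step 8: insert 35 -> lo=[1, 19, 21, 35] hi=[37, 39, 47, 50] -> (len(lo)=4, len(hi)=4, max(lo)=35)
Step 9: insert 38 -> lo=[1, 19, 21, 35, 37] hi=[38, 39, 47, 50] -> (len(lo)=5, len(hi)=4, max(lo)=37)
Step 10: insert 33 -> lo=[1, 19, 21, 33, 35] hi=[37, 38, 39, 47, 50] -> (len(lo)=5, len(hi)=5, max(lo)=35)

Answer: (1,0,39) (1,1,39) (2,1,39) (2,2,37) (3,2,37) (3,3,37) (4,3,37) (4,4,35) (5,4,37) (5,5,35)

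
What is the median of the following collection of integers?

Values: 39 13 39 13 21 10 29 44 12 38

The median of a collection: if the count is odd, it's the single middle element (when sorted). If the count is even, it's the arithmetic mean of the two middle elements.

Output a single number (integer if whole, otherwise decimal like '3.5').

Answer: 25

Derivation:
Step 1: insert 39 -> lo=[39] (size 1, max 39) hi=[] (size 0) -> median=39
Step 2: insert 13 -> lo=[13] (size 1, max 13) hi=[39] (size 1, min 39) -> median=26
Step 3: insert 39 -> lo=[13, 39] (size 2, max 39) hi=[39] (size 1, min 39) -> median=39
Step 4: insert 13 -> lo=[13, 13] (size 2, max 13) hi=[39, 39] (size 2, min 39) -> median=26
Step 5: insert 21 -> lo=[13, 13, 21] (size 3, max 21) hi=[39, 39] (size 2, min 39) -> median=21
Step 6: insert 10 -> lo=[10, 13, 13] (size 3, max 13) hi=[21, 39, 39] (size 3, min 21) -> median=17
Step 7: insert 29 -> lo=[10, 13, 13, 21] (size 4, max 21) hi=[29, 39, 39] (size 3, min 29) -> median=21
Step 8: insert 44 -> lo=[10, 13, 13, 21] (size 4, max 21) hi=[29, 39, 39, 44] (size 4, min 29) -> median=25
Step 9: insert 12 -> lo=[10, 12, 13, 13, 21] (size 5, max 21) hi=[29, 39, 39, 44] (size 4, min 29) -> median=21
Step 10: insert 38 -> lo=[10, 12, 13, 13, 21] (size 5, max 21) hi=[29, 38, 39, 39, 44] (size 5, min 29) -> median=25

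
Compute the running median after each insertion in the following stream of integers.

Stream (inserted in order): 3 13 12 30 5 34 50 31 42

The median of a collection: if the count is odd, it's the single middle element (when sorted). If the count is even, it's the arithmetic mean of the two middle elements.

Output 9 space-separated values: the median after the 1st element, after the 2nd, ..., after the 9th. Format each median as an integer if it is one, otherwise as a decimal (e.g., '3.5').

Answer: 3 8 12 12.5 12 12.5 13 21.5 30

Derivation:
Step 1: insert 3 -> lo=[3] (size 1, max 3) hi=[] (size 0) -> median=3
Step 2: insert 13 -> lo=[3] (size 1, max 3) hi=[13] (size 1, min 13) -> median=8
Step 3: insert 12 -> lo=[3, 12] (size 2, max 12) hi=[13] (size 1, min 13) -> median=12
Step 4: insert 30 -> lo=[3, 12] (size 2, max 12) hi=[13, 30] (size 2, min 13) -> median=12.5
Step 5: insert 5 -> lo=[3, 5, 12] (size 3, max 12) hi=[13, 30] (size 2, min 13) -> median=12
Step 6: insert 34 -> lo=[3, 5, 12] (size 3, max 12) hi=[13, 30, 34] (size 3, min 13) -> median=12.5
Step 7: insert 50 -> lo=[3, 5, 12, 13] (size 4, max 13) hi=[30, 34, 50] (size 3, min 30) -> median=13
Step 8: insert 31 -> lo=[3, 5, 12, 13] (size 4, max 13) hi=[30, 31, 34, 50] (size 4, min 30) -> median=21.5
Step 9: insert 42 -> lo=[3, 5, 12, 13, 30] (size 5, max 30) hi=[31, 34, 42, 50] (size 4, min 31) -> median=30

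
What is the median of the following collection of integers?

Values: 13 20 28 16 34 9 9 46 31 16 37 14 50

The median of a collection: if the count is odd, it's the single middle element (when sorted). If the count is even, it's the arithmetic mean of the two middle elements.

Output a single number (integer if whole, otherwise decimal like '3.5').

Answer: 20

Derivation:
Step 1: insert 13 -> lo=[13] (size 1, max 13) hi=[] (size 0) -> median=13
Step 2: insert 20 -> lo=[13] (size 1, max 13) hi=[20] (size 1, min 20) -> median=16.5
Step 3: insert 28 -> lo=[13, 20] (size 2, max 20) hi=[28] (size 1, min 28) -> median=20
Step 4: insert 16 -> lo=[13, 16] (size 2, max 16) hi=[20, 28] (size 2, min 20) -> median=18
Step 5: insert 34 -> lo=[13, 16, 20] (size 3, max 20) hi=[28, 34] (size 2, min 28) -> median=20
Step 6: insert 9 -> lo=[9, 13, 16] (size 3, max 16) hi=[20, 28, 34] (size 3, min 20) -> median=18
Step 7: insert 9 -> lo=[9, 9, 13, 16] (size 4, max 16) hi=[20, 28, 34] (size 3, min 20) -> median=16
Step 8: insert 46 -> lo=[9, 9, 13, 16] (size 4, max 16) hi=[20, 28, 34, 46] (size 4, min 20) -> median=18
Step 9: insert 31 -> lo=[9, 9, 13, 16, 20] (size 5, max 20) hi=[28, 31, 34, 46] (size 4, min 28) -> median=20
Step 10: insert 16 -> lo=[9, 9, 13, 16, 16] (size 5, max 16) hi=[20, 28, 31, 34, 46] (size 5, min 20) -> median=18
Step 11: insert 37 -> lo=[9, 9, 13, 16, 16, 20] (size 6, max 20) hi=[28, 31, 34, 37, 46] (size 5, min 28) -> median=20
Step 12: insert 14 -> lo=[9, 9, 13, 14, 16, 16] (size 6, max 16) hi=[20, 28, 31, 34, 37, 46] (size 6, min 20) -> median=18
Step 13: insert 50 -> lo=[9, 9, 13, 14, 16, 16, 20] (size 7, max 20) hi=[28, 31, 34, 37, 46, 50] (size 6, min 28) -> median=20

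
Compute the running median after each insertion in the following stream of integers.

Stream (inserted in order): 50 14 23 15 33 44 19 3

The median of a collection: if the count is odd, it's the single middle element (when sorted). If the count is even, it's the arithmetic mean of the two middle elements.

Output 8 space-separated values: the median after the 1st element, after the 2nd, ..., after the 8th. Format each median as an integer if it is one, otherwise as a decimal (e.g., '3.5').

Answer: 50 32 23 19 23 28 23 21

Derivation:
Step 1: insert 50 -> lo=[50] (size 1, max 50) hi=[] (size 0) -> median=50
Step 2: insert 14 -> lo=[14] (size 1, max 14) hi=[50] (size 1, min 50) -> median=32
Step 3: insert 23 -> lo=[14, 23] (size 2, max 23) hi=[50] (size 1, min 50) -> median=23
Step 4: insert 15 -> lo=[14, 15] (size 2, max 15) hi=[23, 50] (size 2, min 23) -> median=19
Step 5: insert 33 -> lo=[14, 15, 23] (size 3, max 23) hi=[33, 50] (size 2, min 33) -> median=23
Step 6: insert 44 -> lo=[14, 15, 23] (size 3, max 23) hi=[33, 44, 50] (size 3, min 33) -> median=28
Step 7: insert 19 -> lo=[14, 15, 19, 23] (size 4, max 23) hi=[33, 44, 50] (size 3, min 33) -> median=23
Step 8: insert 3 -> lo=[3, 14, 15, 19] (size 4, max 19) hi=[23, 33, 44, 50] (size 4, min 23) -> median=21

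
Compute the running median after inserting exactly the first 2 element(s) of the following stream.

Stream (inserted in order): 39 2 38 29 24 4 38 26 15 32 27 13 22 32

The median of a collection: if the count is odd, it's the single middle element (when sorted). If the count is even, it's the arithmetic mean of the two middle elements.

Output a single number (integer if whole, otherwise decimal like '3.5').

Answer: 20.5

Derivation:
Step 1: insert 39 -> lo=[39] (size 1, max 39) hi=[] (size 0) -> median=39
Step 2: insert 2 -> lo=[2] (size 1, max 2) hi=[39] (size 1, min 39) -> median=20.5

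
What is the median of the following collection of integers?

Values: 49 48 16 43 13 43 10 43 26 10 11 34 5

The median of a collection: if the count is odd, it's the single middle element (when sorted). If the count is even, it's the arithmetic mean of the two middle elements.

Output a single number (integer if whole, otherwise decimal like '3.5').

Step 1: insert 49 -> lo=[49] (size 1, max 49) hi=[] (size 0) -> median=49
Step 2: insert 48 -> lo=[48] (size 1, max 48) hi=[49] (size 1, min 49) -> median=48.5
Step 3: insert 16 -> lo=[16, 48] (size 2, max 48) hi=[49] (size 1, min 49) -> median=48
Step 4: insert 43 -> lo=[16, 43] (size 2, max 43) hi=[48, 49] (size 2, min 48) -> median=45.5
Step 5: insert 13 -> lo=[13, 16, 43] (size 3, max 43) hi=[48, 49] (size 2, min 48) -> median=43
Step 6: insert 43 -> lo=[13, 16, 43] (size 3, max 43) hi=[43, 48, 49] (size 3, min 43) -> median=43
Step 7: insert 10 -> lo=[10, 13, 16, 43] (size 4, max 43) hi=[43, 48, 49] (size 3, min 43) -> median=43
Step 8: insert 43 -> lo=[10, 13, 16, 43] (size 4, max 43) hi=[43, 43, 48, 49] (size 4, min 43) -> median=43
Step 9: insert 26 -> lo=[10, 13, 16, 26, 43] (size 5, max 43) hi=[43, 43, 48, 49] (size 4, min 43) -> median=43
Step 10: insert 10 -> lo=[10, 10, 13, 16, 26] (size 5, max 26) hi=[43, 43, 43, 48, 49] (size 5, min 43) -> median=34.5
Step 11: insert 11 -> lo=[10, 10, 11, 13, 16, 26] (size 6, max 26) hi=[43, 43, 43, 48, 49] (size 5, min 43) -> median=26
Step 12: insert 34 -> lo=[10, 10, 11, 13, 16, 26] (size 6, max 26) hi=[34, 43, 43, 43, 48, 49] (size 6, min 34) -> median=30
Step 13: insert 5 -> lo=[5, 10, 10, 11, 13, 16, 26] (size 7, max 26) hi=[34, 43, 43, 43, 48, 49] (size 6, min 34) -> median=26

Answer: 26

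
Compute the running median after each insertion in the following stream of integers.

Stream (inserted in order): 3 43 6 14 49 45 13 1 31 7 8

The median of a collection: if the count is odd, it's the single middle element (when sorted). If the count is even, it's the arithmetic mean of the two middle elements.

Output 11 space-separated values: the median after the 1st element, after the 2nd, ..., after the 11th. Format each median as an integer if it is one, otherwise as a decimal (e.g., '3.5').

Step 1: insert 3 -> lo=[3] (size 1, max 3) hi=[] (size 0) -> median=3
Step 2: insert 43 -> lo=[3] (size 1, max 3) hi=[43] (size 1, min 43) -> median=23
Step 3: insert 6 -> lo=[3, 6] (size 2, max 6) hi=[43] (size 1, min 43) -> median=6
Step 4: insert 14 -> lo=[3, 6] (size 2, max 6) hi=[14, 43] (size 2, min 14) -> median=10
Step 5: insert 49 -> lo=[3, 6, 14] (size 3, max 14) hi=[43, 49] (size 2, min 43) -> median=14
Step 6: insert 45 -> lo=[3, 6, 14] (size 3, max 14) hi=[43, 45, 49] (size 3, min 43) -> median=28.5
Step 7: insert 13 -> lo=[3, 6, 13, 14] (size 4, max 14) hi=[43, 45, 49] (size 3, min 43) -> median=14
Step 8: insert 1 -> lo=[1, 3, 6, 13] (size 4, max 13) hi=[14, 43, 45, 49] (size 4, min 14) -> median=13.5
Step 9: insert 31 -> lo=[1, 3, 6, 13, 14] (size 5, max 14) hi=[31, 43, 45, 49] (size 4, min 31) -> median=14
Step 10: insert 7 -> lo=[1, 3, 6, 7, 13] (size 5, max 13) hi=[14, 31, 43, 45, 49] (size 5, min 14) -> median=13.5
Step 11: insert 8 -> lo=[1, 3, 6, 7, 8, 13] (size 6, max 13) hi=[14, 31, 43, 45, 49] (size 5, min 14) -> median=13

Answer: 3 23 6 10 14 28.5 14 13.5 14 13.5 13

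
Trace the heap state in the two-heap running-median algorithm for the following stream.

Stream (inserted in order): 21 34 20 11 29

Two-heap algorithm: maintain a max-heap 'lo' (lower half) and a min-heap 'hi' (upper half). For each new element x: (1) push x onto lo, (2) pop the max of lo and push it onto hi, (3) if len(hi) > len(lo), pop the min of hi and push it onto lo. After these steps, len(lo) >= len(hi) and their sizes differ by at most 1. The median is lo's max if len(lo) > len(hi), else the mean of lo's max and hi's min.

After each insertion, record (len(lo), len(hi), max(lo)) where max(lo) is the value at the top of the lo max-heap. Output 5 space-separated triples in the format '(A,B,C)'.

Step 1: insert 21 -> lo=[21] hi=[] -> (len(lo)=1, len(hi)=0, max(lo)=21)
Step 2: insert 34 -> lo=[21] hi=[34] -> (len(lo)=1, len(hi)=1, max(lo)=21)
Step 3: insert 20 -> lo=[20, 21] hi=[34] -> (len(lo)=2, len(hi)=1, max(lo)=21)
Step 4: insert 11 -> lo=[11, 20] hi=[21, 34] -> (len(lo)=2, len(hi)=2, max(lo)=20)
Step 5: insert 29 -> lo=[11, 20, 21] hi=[29, 34] -> (len(lo)=3, len(hi)=2, max(lo)=21)

Answer: (1,0,21) (1,1,21) (2,1,21) (2,2,20) (3,2,21)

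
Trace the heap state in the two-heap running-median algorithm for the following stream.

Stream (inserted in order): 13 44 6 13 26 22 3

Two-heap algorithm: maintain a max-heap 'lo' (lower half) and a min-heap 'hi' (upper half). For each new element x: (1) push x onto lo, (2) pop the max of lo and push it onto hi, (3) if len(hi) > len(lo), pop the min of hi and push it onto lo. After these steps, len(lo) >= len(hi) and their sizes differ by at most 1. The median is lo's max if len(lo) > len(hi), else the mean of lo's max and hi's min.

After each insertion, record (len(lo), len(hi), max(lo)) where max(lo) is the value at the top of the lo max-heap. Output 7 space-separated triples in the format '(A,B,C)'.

Answer: (1,0,13) (1,1,13) (2,1,13) (2,2,13) (3,2,13) (3,3,13) (4,3,13)

Derivation:
Step 1: insert 13 -> lo=[13] hi=[] -> (len(lo)=1, len(hi)=0, max(lo)=13)
Step 2: insert 44 -> lo=[13] hi=[44] -> (len(lo)=1, len(hi)=1, max(lo)=13)
Step 3: insert 6 -> lo=[6, 13] hi=[44] -> (len(lo)=2, len(hi)=1, max(lo)=13)
Step 4: insert 13 -> lo=[6, 13] hi=[13, 44] -> (len(lo)=2, len(hi)=2, max(lo)=13)
Step 5: insert 26 -> lo=[6, 13, 13] hi=[26, 44] -> (len(lo)=3, len(hi)=2, max(lo)=13)
Step 6: insert 22 -> lo=[6, 13, 13] hi=[22, 26, 44] -> (len(lo)=3, len(hi)=3, max(lo)=13)
Step 7: insert 3 -> lo=[3, 6, 13, 13] hi=[22, 26, 44] -> (len(lo)=4, len(hi)=3, max(lo)=13)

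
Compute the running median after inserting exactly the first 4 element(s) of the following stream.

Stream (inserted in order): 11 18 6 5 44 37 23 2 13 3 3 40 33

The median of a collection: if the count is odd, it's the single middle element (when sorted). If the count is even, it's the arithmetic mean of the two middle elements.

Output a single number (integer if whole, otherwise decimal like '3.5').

Step 1: insert 11 -> lo=[11] (size 1, max 11) hi=[] (size 0) -> median=11
Step 2: insert 18 -> lo=[11] (size 1, max 11) hi=[18] (size 1, min 18) -> median=14.5
Step 3: insert 6 -> lo=[6, 11] (size 2, max 11) hi=[18] (size 1, min 18) -> median=11
Step 4: insert 5 -> lo=[5, 6] (size 2, max 6) hi=[11, 18] (size 2, min 11) -> median=8.5

Answer: 8.5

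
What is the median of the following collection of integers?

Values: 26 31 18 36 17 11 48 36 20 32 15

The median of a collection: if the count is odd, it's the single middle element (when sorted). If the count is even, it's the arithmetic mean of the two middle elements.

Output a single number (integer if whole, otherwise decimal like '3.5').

Answer: 26

Derivation:
Step 1: insert 26 -> lo=[26] (size 1, max 26) hi=[] (size 0) -> median=26
Step 2: insert 31 -> lo=[26] (size 1, max 26) hi=[31] (size 1, min 31) -> median=28.5
Step 3: insert 18 -> lo=[18, 26] (size 2, max 26) hi=[31] (size 1, min 31) -> median=26
Step 4: insert 36 -> lo=[18, 26] (size 2, max 26) hi=[31, 36] (size 2, min 31) -> median=28.5
Step 5: insert 17 -> lo=[17, 18, 26] (size 3, max 26) hi=[31, 36] (size 2, min 31) -> median=26
Step 6: insert 11 -> lo=[11, 17, 18] (size 3, max 18) hi=[26, 31, 36] (size 3, min 26) -> median=22
Step 7: insert 48 -> lo=[11, 17, 18, 26] (size 4, max 26) hi=[31, 36, 48] (size 3, min 31) -> median=26
Step 8: insert 36 -> lo=[11, 17, 18, 26] (size 4, max 26) hi=[31, 36, 36, 48] (size 4, min 31) -> median=28.5
Step 9: insert 20 -> lo=[11, 17, 18, 20, 26] (size 5, max 26) hi=[31, 36, 36, 48] (size 4, min 31) -> median=26
Step 10: insert 32 -> lo=[11, 17, 18, 20, 26] (size 5, max 26) hi=[31, 32, 36, 36, 48] (size 5, min 31) -> median=28.5
Step 11: insert 15 -> lo=[11, 15, 17, 18, 20, 26] (size 6, max 26) hi=[31, 32, 36, 36, 48] (size 5, min 31) -> median=26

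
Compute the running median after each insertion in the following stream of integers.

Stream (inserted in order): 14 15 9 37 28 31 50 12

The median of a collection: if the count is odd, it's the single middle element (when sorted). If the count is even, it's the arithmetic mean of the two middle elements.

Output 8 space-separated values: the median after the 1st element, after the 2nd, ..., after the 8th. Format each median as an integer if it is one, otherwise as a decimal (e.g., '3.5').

Answer: 14 14.5 14 14.5 15 21.5 28 21.5

Derivation:
Step 1: insert 14 -> lo=[14] (size 1, max 14) hi=[] (size 0) -> median=14
Step 2: insert 15 -> lo=[14] (size 1, max 14) hi=[15] (size 1, min 15) -> median=14.5
Step 3: insert 9 -> lo=[9, 14] (size 2, max 14) hi=[15] (size 1, min 15) -> median=14
Step 4: insert 37 -> lo=[9, 14] (size 2, max 14) hi=[15, 37] (size 2, min 15) -> median=14.5
Step 5: insert 28 -> lo=[9, 14, 15] (size 3, max 15) hi=[28, 37] (size 2, min 28) -> median=15
Step 6: insert 31 -> lo=[9, 14, 15] (size 3, max 15) hi=[28, 31, 37] (size 3, min 28) -> median=21.5
Step 7: insert 50 -> lo=[9, 14, 15, 28] (size 4, max 28) hi=[31, 37, 50] (size 3, min 31) -> median=28
Step 8: insert 12 -> lo=[9, 12, 14, 15] (size 4, max 15) hi=[28, 31, 37, 50] (size 4, min 28) -> median=21.5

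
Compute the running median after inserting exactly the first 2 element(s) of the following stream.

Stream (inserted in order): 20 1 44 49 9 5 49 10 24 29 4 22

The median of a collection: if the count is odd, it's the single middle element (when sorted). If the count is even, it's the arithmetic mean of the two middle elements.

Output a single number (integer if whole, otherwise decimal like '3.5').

Step 1: insert 20 -> lo=[20] (size 1, max 20) hi=[] (size 0) -> median=20
Step 2: insert 1 -> lo=[1] (size 1, max 1) hi=[20] (size 1, min 20) -> median=10.5

Answer: 10.5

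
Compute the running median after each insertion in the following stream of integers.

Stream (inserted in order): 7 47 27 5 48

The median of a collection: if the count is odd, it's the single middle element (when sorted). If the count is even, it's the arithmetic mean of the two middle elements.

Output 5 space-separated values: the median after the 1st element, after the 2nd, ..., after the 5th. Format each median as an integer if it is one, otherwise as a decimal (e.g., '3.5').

Step 1: insert 7 -> lo=[7] (size 1, max 7) hi=[] (size 0) -> median=7
Step 2: insert 47 -> lo=[7] (size 1, max 7) hi=[47] (size 1, min 47) -> median=27
Step 3: insert 27 -> lo=[7, 27] (size 2, max 27) hi=[47] (size 1, min 47) -> median=27
Step 4: insert 5 -> lo=[5, 7] (size 2, max 7) hi=[27, 47] (size 2, min 27) -> median=17
Step 5: insert 48 -> lo=[5, 7, 27] (size 3, max 27) hi=[47, 48] (size 2, min 47) -> median=27

Answer: 7 27 27 17 27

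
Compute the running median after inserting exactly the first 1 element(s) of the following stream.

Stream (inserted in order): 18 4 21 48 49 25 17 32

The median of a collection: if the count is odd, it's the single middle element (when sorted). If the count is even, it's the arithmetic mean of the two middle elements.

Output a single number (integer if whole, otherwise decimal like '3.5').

Answer: 18

Derivation:
Step 1: insert 18 -> lo=[18] (size 1, max 18) hi=[] (size 0) -> median=18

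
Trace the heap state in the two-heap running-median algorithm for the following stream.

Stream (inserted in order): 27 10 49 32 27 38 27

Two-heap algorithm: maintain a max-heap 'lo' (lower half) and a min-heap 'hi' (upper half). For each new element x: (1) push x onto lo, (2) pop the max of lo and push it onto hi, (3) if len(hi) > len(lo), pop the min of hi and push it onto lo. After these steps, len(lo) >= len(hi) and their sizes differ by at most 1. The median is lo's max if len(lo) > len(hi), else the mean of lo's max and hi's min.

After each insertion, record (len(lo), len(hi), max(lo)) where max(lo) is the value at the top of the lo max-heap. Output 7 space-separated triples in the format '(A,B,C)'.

Answer: (1,0,27) (1,1,10) (2,1,27) (2,2,27) (3,2,27) (3,3,27) (4,3,27)

Derivation:
Step 1: insert 27 -> lo=[27] hi=[] -> (len(lo)=1, len(hi)=0, max(lo)=27)
Step 2: insert 10 -> lo=[10] hi=[27] -> (len(lo)=1, len(hi)=1, max(lo)=10)
Step 3: insert 49 -> lo=[10, 27] hi=[49] -> (len(lo)=2, len(hi)=1, max(lo)=27)
Step 4: insert 32 -> lo=[10, 27] hi=[32, 49] -> (len(lo)=2, len(hi)=2, max(lo)=27)
Step 5: insert 27 -> lo=[10, 27, 27] hi=[32, 49] -> (len(lo)=3, len(hi)=2, max(lo)=27)
Step 6: insert 38 -> lo=[10, 27, 27] hi=[32, 38, 49] -> (len(lo)=3, len(hi)=3, max(lo)=27)
Step 7: insert 27 -> lo=[10, 27, 27, 27] hi=[32, 38, 49] -> (len(lo)=4, len(hi)=3, max(lo)=27)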